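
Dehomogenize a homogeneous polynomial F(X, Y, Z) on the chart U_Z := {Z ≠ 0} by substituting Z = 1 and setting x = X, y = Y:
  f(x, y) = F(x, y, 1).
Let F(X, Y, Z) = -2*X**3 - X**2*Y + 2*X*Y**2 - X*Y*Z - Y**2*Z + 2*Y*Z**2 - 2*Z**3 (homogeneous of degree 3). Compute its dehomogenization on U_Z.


f(x, y) = -2*x**3 - x**2*y + 2*x*y**2 - x*y - y**2 + 2*y - 2

On U_Z we set Z = 1. Each monomial c·X^i·Y^j·Z^k in F becomes c·x^i·y^j·1^k = c·x^i·y^j.
Substituting Z = 1: F(X, Y, 1) = -2*x**3 - x**2*y + 2*x*y**2 - x*y - y**2 + 2*y - 2.
Note: deg(f) ≤ deg(F) = 3; strict inequality happens when F is divisible by Z (lost terms).


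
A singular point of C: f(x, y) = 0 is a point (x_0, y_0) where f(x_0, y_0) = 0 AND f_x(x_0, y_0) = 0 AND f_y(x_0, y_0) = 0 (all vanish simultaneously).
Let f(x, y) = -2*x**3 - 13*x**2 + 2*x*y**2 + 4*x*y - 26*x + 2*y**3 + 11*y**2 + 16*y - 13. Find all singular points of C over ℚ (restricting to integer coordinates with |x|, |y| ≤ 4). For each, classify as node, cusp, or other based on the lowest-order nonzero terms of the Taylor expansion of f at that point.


Singular points: {(-2, -1)}; classification: node.

Compute partial derivatives:
  f_x = -6*x**2 - 26*x + 2*y**2 + 4*y - 26.
  f_y = 4*x*y + 4*x + 6*y**2 + 22*y + 16.
Scan x_0 ∈ {−4, ..., 4}. For each x_0, f_y(x_0, y) is a polynomial in y; find its integer roots y ∈ {−4, ..., 4}, then test f_x and f at those candidates.
  x = -4: f_y(-4, y) = 6*y**2 + 6*y; vanishes at y ∈ {-1, 0}. (-4, -1): f_x = -20 ≠ 0; (-4, 0): f_x = -18 ≠ 0.
  x = -3: f_y(-3, y) = 6*y**2 + 10*y + 4; vanishes at y ∈ {-1}. (-3, -1): f_x = -4 ≠ 0.
  x = -2: f_y(-2, y) = 6*y**2 + 14*y + 8; vanishes at y ∈ {-1}. (-2, -1): f_x = 0, f = 0 — SINGULAR.
  x = -1: f_y(-1, y) = 6*y**2 + 18*y + 12; vanishes at y ∈ {-2, -1}. (-1, -2): f_x = -6 ≠ 0; (-1, -1): f_x = -8 ≠ 0.
  x = 0: f_y(0, y) = 6*y**2 + 22*y + 16; vanishes at y ∈ {-1}. (0, -1): f_x = -28 ≠ 0.
  x = 1: f_y(1, y) = 6*y**2 + 26*y + 20; vanishes at y ∈ {-1}. (1, -1): f_x = -60 ≠ 0.
  x = 2: f_y(2, y) = 6*y**2 + 30*y + 24; vanishes at y ∈ {-4, -1}. (2, -4): f_x = -86 ≠ 0; (2, -1): f_x = -104 ≠ 0.
  x = 3: f_y(3, y) = 6*y**2 + 34*y + 28; vanishes at y ∈ {-1}. (3, -1): f_x = -160 ≠ 0.
  x = 4: f_y(4, y) = 6*y**2 + 38*y + 32; vanishes at y ∈ {-1}. (4, -1): f_x = -228 ≠ 0.
Only singular point on the grid: (-2, -1).
Classify: substitute x = -2 + u, y = -1 + v and expand: f = -2*u**3 - u**2 + 2*u*v**2 + 2*v**3 + v**2.
No constant or linear terms (consistent with a singular point). Quadratic part: -u**2 + v**2. Cubic part: -2*u**3 + 2*u*v**2 + 2*v**3.
The quadratic part v**2 - u**2 = (v − u)(v + u) splits into two distinct linear factors, so there are two distinct tangent lines y − -1 = ±(x − -2) — this is a node (ordinary double point).
Classification: node.


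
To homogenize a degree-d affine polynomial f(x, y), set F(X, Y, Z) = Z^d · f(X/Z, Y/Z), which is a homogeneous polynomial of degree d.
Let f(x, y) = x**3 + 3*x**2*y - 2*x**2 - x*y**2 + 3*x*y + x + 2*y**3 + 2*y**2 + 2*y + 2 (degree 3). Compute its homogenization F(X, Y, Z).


F(X, Y, Z) = X**3 + 3*X**2*Y - 2*X**2*Z - X*Y**2 + 3*X*Y*Z + X*Z**2 + 2*Y**3 + 2*Y**2*Z + 2*Y*Z**2 + 2*Z**3

deg(f) = 3.
Substitute x = X/Z, y = Y/Z into f, then multiply by Z^3.
  monomial 1·x^3·y^0 ↦ 1·X^3·Y^0·Z^0.
  monomial 3·x^2·y^1 ↦ 3·X^2·Y^1·Z^0.
  monomial -2·x^2·y^0 ↦ -2·X^2·Y^0·Z^1.
  monomial -1·x^1·y^2 ↦ -1·X^1·Y^2·Z^0.
  monomial 3·x^1·y^1 ↦ 3·X^1·Y^1·Z^1.
  monomial 1·x^1·y^0 ↦ 1·X^1·Y^0·Z^2.
  monomial 2·x^0·y^3 ↦ 2·X^0·Y^3·Z^0.
  monomial 2·x^0·y^2 ↦ 2·X^0·Y^2·Z^1.
  monomial 2·x^0·y^1 ↦ 2·X^0·Y^1·Z^2.
  monomial 2·x^0·y^0 ↦ 2·X^0·Y^0·Z^3.
Collecting: F(X, Y, Z) = X**3 + 3*X**2*Y - 2*X**2*Z - X*Y**2 + 3*X*Y*Z + X*Z**2 + 2*Y**3 + 2*Y**2*Z + 2*Y*Z**2 + 2*Z**3.


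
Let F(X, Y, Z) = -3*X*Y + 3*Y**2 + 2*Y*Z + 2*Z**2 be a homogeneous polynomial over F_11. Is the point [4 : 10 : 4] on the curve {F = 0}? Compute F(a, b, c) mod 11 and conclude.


F(4,10,4) ≡ 6 (mod 11); P is NOT on the curve.

Evaluate F(4, 10, 4) term-by-term (mod 11).
  -3*X*Y ↦ -3·4·10·1 = -120
  3*Y**2 ↦ 3·1·100·1 = 300
  2*Y*Z ↦ 2·1·10·4 = 80
  2*Z**2 ↦ 2·1·1·16 = 32
Sum: F(4, 10, 4) = (-120) + (300) + (80) + (32) = 292.
Reducing mod 11: 292 ≡ 6 (mod 11).
Since F(a, b, c) ≡ 6 ≠ 0 (mod 11), P does NOT lie on the curve.


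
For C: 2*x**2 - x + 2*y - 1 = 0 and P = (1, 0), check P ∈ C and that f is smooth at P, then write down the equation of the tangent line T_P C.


Tangent line at P: 3*x + 2*y - 3 = 0.

Step 1: f(1, 0) = 0, so P lies on C.
Step 2: partial derivatives
  f_x(x, y) = 4*x - 1, f_y(x, y) = 2.
  f_x(P) = 3, f_y(P) = 2 (gradient nonzero, so P is smooth).
Step 3: tangent line at P: 3·(x − 1) + 2·(y − 0) = 0.
Expanding: 3*x + 2*y - 3 = 0.


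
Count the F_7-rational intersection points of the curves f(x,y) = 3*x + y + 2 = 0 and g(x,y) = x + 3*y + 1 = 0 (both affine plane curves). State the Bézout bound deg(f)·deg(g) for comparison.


Common zeros: {(2, 6)}; count = 1; Bézout bound = 1.

deg(f) = 1, deg(g) = 1, so Bézout bound = 1.
Scan x ∈ F_7. For each x, list the y ∈ F_7 with f(x, y) ≡ 0 and those with g(x, y) ≡ 0 (mod 7); the common zeros in that column are the intersection.
  x = 0: f ≡ 0 at y ∈ {5}; g ≡ 0 at y ∈ {2}; common: ∅.
  x = 1: f ≡ 0 at y ∈ {2}; g ≡ 0 at y ∈ {4}; common: ∅.
  x = 2: f ≡ 0 at y ∈ {6}; g ≡ 0 at y ∈ {6}; common: {6}.
  x = 3: f ≡ 0 at y ∈ {3}; g ≡ 0 at y ∈ {1}; common: ∅.
  x = 4: f ≡ 0 at y ∈ {0}; g ≡ 0 at y ∈ {3}; common: ∅.
  x = 5: f ≡ 0 at y ∈ {4}; g ≡ 0 at y ∈ {5}; common: ∅.
  x = 6: f ≡ 0 at y ∈ {1}; g ≡ 0 at y ∈ {0}; common: ∅.
Collecting: common zeros = {(2, 6)}, so the count is 1.
Comparison with the Bézout bound: 1 ≤ 1 = deg(f)·deg(g), as expected for curves with no common component (the bound is attained).


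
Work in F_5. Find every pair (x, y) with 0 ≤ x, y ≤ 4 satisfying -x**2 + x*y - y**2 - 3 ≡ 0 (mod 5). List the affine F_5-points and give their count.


Affine F_5-points: {(1, 3), (2, 3), (2, 4), (3, 1), (3, 2), (4, 2)}; count = 6.

For each of the 25 pairs (x, y) ∈ F_5², evaluate f(x, y) mod 5. Record the zeros.
  x = 0: [0↦2, 1↦1, 2↦3, 3↦3, 4↦1]  zeros at y ∈ ∅
  x = 1: [0↦1, 1↦1, 2↦4, 3↦0, 4↦4]  zeros at y ∈ {3}
  x = 2: [0↦3, 1↦4, 2↦3, 3↦0, 4↦0]  zeros at y ∈ {3, 4}
  x = 3: [0↦3, 1↦0, 2↦0, 3↦3, 4↦4]  zeros at y ∈ {1, 2}
  x = 4: [0↦1, 1↦4, 2↦0, 3↦4, 4↦1]  zeros at y ∈ {2}
Collecting zeros: affine points = {(1, 3), (2, 3), (2, 4), (3, 1), (3, 2), (4, 2)}.
Total count |C(F_5)_aff| = 6.


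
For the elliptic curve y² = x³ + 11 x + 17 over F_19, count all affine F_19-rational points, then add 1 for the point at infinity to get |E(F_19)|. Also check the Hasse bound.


Affine points = {(0, 6), (0, 13), (2, 3), (2, 16), (3, 1), (3, 18), (4, 7), (4, 12), (5, 8), (5, 11), (7, 0), (8, 3), (8, 16), (9, 3), (9, 16), (10, 5), (10, 14), (11, 5), (11, 14), (13, 1), (13, 18), (15, 2), (15, 17), (17, 5), (17, 14), (18, 9), (18, 10)}; affine count = 27; |E(F_19)| = 28.

Discriminant check: Δ ∝ 4a³ + 27b² = 4·11³ + 27·17² = 4·1331 + 27·289 ≡ 17 (mod 19). Nonzero ⇒ E is nonsingular.
For each x ∈ F_19, compute rhs = x³ + 11·x + 17 mod 19, then count y ∈ F_19 with y² ≡ rhs.
  x = 0: rhs = 17, matching y values: 6, 13 (2 points).
  x = 1: rhs = 10, matching y values: none (0 points).
  x = 2: rhs = 9, matching y values: 3, 16 (2 points).
  x = 3: rhs = 1, matching y values: 1, 18 (2 points).
  x = 4: rhs = 11, matching y values: 7, 12 (2 points).
  x = 5: rhs = 7, matching y values: 8, 11 (2 points).
  x = 6: rhs = 14, matching y values: none (0 points).
  x = 7: rhs = 0, matching y values: 0 (1 points).
  x = 8: rhs = 9, matching y values: 3, 16 (2 points).
  x = 9: rhs = 9, matching y values: 3, 16 (2 points).
  x = 10: rhs = 6, matching y values: 5, 14 (2 points).
  x = 11: rhs = 6, matching y values: 5, 14 (2 points).
  x = 12: rhs = 15, matching y values: none (0 points).
  x = 13: rhs = 1, matching y values: 1, 18 (2 points).
  x = 14: rhs = 8, matching y values: none (0 points).
  x = 15: rhs = 4, matching y values: 2, 17 (2 points).
  x = 16: rhs = 14, matching y values: none (0 points).
  x = 17: rhs = 6, matching y values: 5, 14 (2 points).
  x = 18: rhs = 5, matching y values: 9, 10 (2 points).
Total affine count: 27.
Full point count |E(F_19)| = 27 + 1 = 28.
Hasse bound: |28 − (19+1)| = |8| = 8 ≤ 2√19 ≈ 8.7178 ✓.


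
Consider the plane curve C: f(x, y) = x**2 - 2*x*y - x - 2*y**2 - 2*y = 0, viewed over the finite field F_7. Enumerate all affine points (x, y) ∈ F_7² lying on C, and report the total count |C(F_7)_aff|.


Affine F_7-points: {(0, 0), (0, 6), (1, 0), (1, 5), (3, 5), (4, 1), (6, 1), (6, 6)}; count = 8.

For each of the 49 pairs (x, y) ∈ F_7², evaluate f(x, y) mod 7. Record the zeros.
  x = 0: [0↦0, 1↦3, 2↦2, 3↦4, 4↦2, 5↦3, 6↦0]  zeros at y ∈ {0, 6}
  x = 1: [0↦0, 1↦1, 2↦5, 3↦5, 4↦1, 5↦0, 6↦2]  zeros at y ∈ {0, 5}
  x = 2: [0↦2, 1↦1, 2↦3, 3↦1, 4↦2, 5↦6, 6↦6]  zeros at y ∈ ∅
  x = 3: [0↦6, 1↦3, 2↦3, 3↦6, 4↦5, 5↦0, 6↦5]  zeros at y ∈ {5}
  x = 4: [0↦5, 1↦0, 2↦5, 3↦6, 4↦3, 5↦3, 6↦6]  zeros at y ∈ {1}
  x = 5: [0↦6, 1↦6, 2↦2, 3↦1, 4↦3, 5↦1, 6↦2]  zeros at y ∈ ∅
  x = 6: [0↦2, 1↦0, 2↦1, 3↦5, 4↦5, 5↦1, 6↦0]  zeros at y ∈ {1, 6}
Collecting zeros: affine points = {(0, 0), (0, 6), (1, 0), (1, 5), (3, 5), (4, 1), (6, 1), (6, 6)}.
Total count |C(F_7)_aff| = 8.


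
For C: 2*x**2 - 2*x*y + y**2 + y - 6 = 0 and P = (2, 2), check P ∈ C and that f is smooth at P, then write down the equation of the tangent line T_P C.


Tangent line at P: 4*x + y - 10 = 0.

Step 1: f(2, 2) = 0, so P lies on C.
Step 2: partial derivatives
  f_x(x, y) = 4*x - 2*y, f_y(x, y) = -2*x + 2*y + 1.
  f_x(P) = 4, f_y(P) = 1 (gradient nonzero, so P is smooth).
Step 3: tangent line at P: 4·(x − 2) + 1·(y − 2) = 0.
Expanding: 4*x + y - 10 = 0.


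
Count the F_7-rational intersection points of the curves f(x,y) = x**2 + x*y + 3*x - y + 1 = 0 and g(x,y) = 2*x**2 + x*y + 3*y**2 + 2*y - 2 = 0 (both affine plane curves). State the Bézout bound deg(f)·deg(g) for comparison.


Common zeros: ∅; count = 0; Bézout bound = 4.

deg(f) = 2, deg(g) = 2, so Bézout bound = 4.
Scan x ∈ F_7. For each x, list the y ∈ F_7 with f(x, y) ≡ 0 and those with g(x, y) ≡ 0 (mod 7); the common zeros in that column are the intersection.
  x = 0: f ≡ 0 at y ∈ {1}; g ≡ 0 at y ∈ {2}; common: ∅.
  x = 1: f ≡ 0 at y ∈ ∅; g ≡ 0 at y ∈ {0, 6}; common: ∅.
  x = 2: f ≡ 0 at y ∈ {3}; g ≡ 0 at y ∈ {4}; common: ∅.
  x = 3: f ≡ 0 at y ∈ {1}; g ≡ 0 at y ∈ {4, 6}; common: ∅.
  x = 4: f ≡ 0 at y ∈ {2}; g ≡ 0 at y ∈ ∅; common: ∅.
  x = 5: f ≡ 0 at y ∈ {2}; g ≡ 0 at y ∈ ∅; common: ∅.
  x = 6: f ≡ 0 at y ∈ {3}; g ≡ 0 at y ∈ {0, 2}; common: ∅.
Collecting: common zeros = ∅, so the count is 0.
Comparison with the Bézout bound: 0 ≤ 4 = deg(f)·deg(g), as expected for curves with no common component (the affine F_7-count falls short of the bound because intersections may lie at infinity, over extension fields, or carry multiplicity).


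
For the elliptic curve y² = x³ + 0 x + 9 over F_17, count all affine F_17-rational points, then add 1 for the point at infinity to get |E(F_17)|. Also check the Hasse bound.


Affine points = {(0, 3), (0, 14), (2, 0), (3, 6), (3, 11), (5, 7), (5, 10), (6, 2), (6, 15), (13, 8), (13, 9), (14, 4), (14, 13), (15, 1), (15, 16), (16, 5), (16, 12)}; affine count = 17; |E(F_17)| = 18.

Discriminant check: Δ ∝ 4a³ + 27b² = 4·0³ + 27·9² = 4·0 + 27·81 ≡ 11 (mod 17). Nonzero ⇒ E is nonsingular.
For each x ∈ F_17, compute rhs = x³ + 0·x + 9 mod 17, then count y ∈ F_17 with y² ≡ rhs.
  x = 0: rhs = 9, matching y values: 3, 14 (2 points).
  x = 1: rhs = 10, matching y values: none (0 points).
  x = 2: rhs = 0, matching y values: 0 (1 points).
  x = 3: rhs = 2, matching y values: 6, 11 (2 points).
  x = 4: rhs = 5, matching y values: none (0 points).
  x = 5: rhs = 15, matching y values: 7, 10 (2 points).
  x = 6: rhs = 4, matching y values: 2, 15 (2 points).
  x = 7: rhs = 12, matching y values: none (0 points).
  x = 8: rhs = 11, matching y values: none (0 points).
  x = 9: rhs = 7, matching y values: none (0 points).
  x = 10: rhs = 6, matching y values: none (0 points).
  x = 11: rhs = 14, matching y values: none (0 points).
  x = 12: rhs = 3, matching y values: none (0 points).
  x = 13: rhs = 13, matching y values: 8, 9 (2 points).
  x = 14: rhs = 16, matching y values: 4, 13 (2 points).
  x = 15: rhs = 1, matching y values: 1, 16 (2 points).
  x = 16: rhs = 8, matching y values: 5, 12 (2 points).
Total affine count: 17.
Full point count |E(F_17)| = 17 + 1 = 18.
Hasse bound: |18 − (17+1)| = |0| = 0 ≤ 2√17 ≈ 8.2462 ✓.


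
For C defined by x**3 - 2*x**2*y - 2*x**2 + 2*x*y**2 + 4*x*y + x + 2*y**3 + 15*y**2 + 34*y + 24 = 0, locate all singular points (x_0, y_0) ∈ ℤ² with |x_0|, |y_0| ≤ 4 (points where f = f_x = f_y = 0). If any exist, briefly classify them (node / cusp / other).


Singular points: {(-1, -2)}; classification: node.

Compute partial derivatives:
  f_x = 3*x**2 - 4*x*y - 4*x + 2*y**2 + 4*y + 1.
  f_y = -2*x**2 + 4*x*y + 4*x + 6*y**2 + 30*y + 34.
Scan x_0 ∈ {−4, ..., 4}. For each x_0, f_y(x_0, y) is a polynomial in y; find its integer roots y ∈ {−4, ..., 4}, then test f_x and f at those candidates.
  x = -4: f_y(-4, y) = 6*y**2 + 14*y - 14; no integer root y with |y| ≤ 4.
  x = -3: f_y(-3, y) = 6*y**2 + 18*y + 4; no integer root y with |y| ≤ 4.
  x = -2: f_y(-2, y) = 6*y**2 + 22*y + 18; no integer root y with |y| ≤ 4.
  x = -1: f_y(-1, y) = 6*y**2 + 26*y + 28; vanishes at y ∈ {-2}. (-1, -2): f_x = 0, f = 0 — SINGULAR.
  x = 0: f_y(0, y) = 6*y**2 + 30*y + 34; no integer root y with |y| ≤ 4.
  x = 1: f_y(1, y) = 6*y**2 + 34*y + 36; no integer root y with |y| ≤ 4.
  x = 2: f_y(2, y) = 6*y**2 + 38*y + 34; no integer root y with |y| ≤ 4.
  x = 3: f_y(3, y) = 6*y**2 + 42*y + 28; no integer root y with |y| ≤ 4.
  x = 4: f_y(4, y) = 6*y**2 + 46*y + 18; no integer root y with |y| ≤ 4.
Only singular point on the grid: (-1, -2).
Classify: substitute x = -1 + u, y = -2 + v and expand: f = u**3 - 2*u**2*v - u**2 + 2*u*v**2 + 2*v**3 + v**2.
No constant or linear terms (consistent with a singular point). Quadratic part: -u**2 + v**2. Cubic part: u**3 - 2*u**2*v + 2*u*v**2 + 2*v**3.
The quadratic part v**2 - u**2 = (v − u)(v + u) splits into two distinct linear factors, so there are two distinct tangent lines y − -2 = ±(x − -1) — this is a node (ordinary double point).
Classification: node.


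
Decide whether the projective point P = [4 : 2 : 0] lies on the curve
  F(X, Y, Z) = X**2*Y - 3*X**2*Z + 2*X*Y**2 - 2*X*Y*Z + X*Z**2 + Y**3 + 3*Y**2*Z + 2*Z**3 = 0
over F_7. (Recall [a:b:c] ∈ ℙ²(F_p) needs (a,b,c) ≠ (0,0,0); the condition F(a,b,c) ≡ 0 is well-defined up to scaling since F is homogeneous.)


F(4,2,0) ≡ 2 (mod 7); P is NOT on the curve.

Evaluate F(4, 2, 0) term-by-term (mod 7).
  X**2*Y ↦ 1·16·2·1 = 32
  -3*X**2*Z ↦ -3·16·1·0 = 0
  2*X*Y**2 ↦ 2·4·4·1 = 32
  -2*X*Y*Z ↦ -2·4·2·0 = 0
  X*Z**2 ↦ 1·4·1·0 = 0
  Y**3 ↦ 1·1·8·1 = 8
  3*Y**2*Z ↦ 3·1·4·0 = 0
  2*Z**3 ↦ 2·1·1·0 = 0
Sum: F(4, 2, 0) = (32) + (0) + (32) + (0) + (0) + (8) + (0) + (0) = 72.
Reducing mod 7: 72 ≡ 2 (mod 7).
Since F(a, b, c) ≡ 2 ≠ 0 (mod 7), P does NOT lie on the curve.


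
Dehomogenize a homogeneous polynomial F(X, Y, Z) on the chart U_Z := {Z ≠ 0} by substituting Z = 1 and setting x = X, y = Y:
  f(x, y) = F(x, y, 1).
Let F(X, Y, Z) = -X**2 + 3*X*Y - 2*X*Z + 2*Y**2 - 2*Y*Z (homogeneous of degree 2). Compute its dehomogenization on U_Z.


f(x, y) = -x**2 + 3*x*y - 2*x + 2*y**2 - 2*y

On U_Z we set Z = 1. Each monomial c·X^i·Y^j·Z^k in F becomes c·x^i·y^j·1^k = c·x^i·y^j.
Substituting Z = 1: F(X, Y, 1) = -x**2 + 3*x*y - 2*x + 2*y**2 - 2*y.
Note: deg(f) ≤ deg(F) = 2; strict inequality happens when F is divisible by Z (lost terms).


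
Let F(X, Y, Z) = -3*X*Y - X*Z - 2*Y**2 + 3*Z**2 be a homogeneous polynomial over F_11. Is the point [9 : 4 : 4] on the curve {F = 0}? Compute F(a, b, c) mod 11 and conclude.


F(9,4,4) ≡ 4 (mod 11); P is NOT on the curve.

Evaluate F(9, 4, 4) term-by-term (mod 11).
  -3*X*Y ↦ -3·9·4·1 = -108
  -X*Z ↦ -1·9·1·4 = -36
  -2*Y**2 ↦ -2·1·16·1 = -32
  3*Z**2 ↦ 3·1·1·16 = 48
Sum: F(9, 4, 4) = (-108) + (-36) + (-32) + (48) = -128.
Reducing mod 11: -128 ≡ 4 (mod 11).
Since F(a, b, c) ≡ 4 ≠ 0 (mod 11), P does NOT lie on the curve.


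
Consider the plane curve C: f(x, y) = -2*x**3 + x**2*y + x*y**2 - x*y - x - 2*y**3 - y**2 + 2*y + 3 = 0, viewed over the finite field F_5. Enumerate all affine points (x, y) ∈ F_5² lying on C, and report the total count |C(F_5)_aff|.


Affine F_5-points: {(1, 0), (1, 1), (1, 4), (2, 0), (4, 2)}; count = 5.

For each of the 25 pairs (x, y) ∈ F_5², evaluate f(x, y) mod 5. Record the zeros.
  x = 0: [0↦3, 1↦2, 2↦2, 3↦1, 4↦2]  zeros at y ∈ ∅
  x = 1: [0↦0, 1↦0, 2↦3, 3↦2, 4↦0]  zeros at y ∈ {0, 1, 4}
  x = 2: [0↦0, 1↦3, 2↦1, 3↦2, 4↦4]  zeros at y ∈ {0}
  x = 3: [0↦1, 1↦4, 2↦4, 3↦4, 4↦2]  zeros at y ∈ ∅
  x = 4: [0↦1, 1↦1, 2↦0, 3↦1, 4↦2]  zeros at y ∈ {2}
Collecting zeros: affine points = {(1, 0), (1, 1), (1, 4), (2, 0), (4, 2)}.
Total count |C(F_5)_aff| = 5.


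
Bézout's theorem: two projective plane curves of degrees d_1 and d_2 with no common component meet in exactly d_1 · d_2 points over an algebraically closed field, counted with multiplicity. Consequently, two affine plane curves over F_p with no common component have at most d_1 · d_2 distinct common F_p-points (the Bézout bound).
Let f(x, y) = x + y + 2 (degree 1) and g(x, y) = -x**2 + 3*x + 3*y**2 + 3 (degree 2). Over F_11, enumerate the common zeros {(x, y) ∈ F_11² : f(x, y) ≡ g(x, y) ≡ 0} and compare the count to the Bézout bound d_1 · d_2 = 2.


Common zeros: ∅; count = 0; Bézout bound = 2.

deg(f) = 1, deg(g) = 2, so Bézout bound = 2.
Scan x ∈ F_11. For each x, list the y ∈ F_11 with f(x, y) ≡ 0 and those with g(x, y) ≡ 0 (mod 11); the common zeros in that column are the intersection.
  x = 0: f ≡ 0 at y ∈ {9}; g ≡ 0 at y ∈ ∅; common: ∅.
  x = 1: f ≡ 0 at y ∈ {8}; g ≡ 0 at y ∈ ∅; common: ∅.
  x = 2: f ≡ 0 at y ∈ {7}; g ≡ 0 at y ∈ ∅; common: ∅.
  x = 3: f ≡ 0 at y ∈ {6}; g ≡ 0 at y ∈ ∅; common: ∅.
  x = 4: f ≡ 0 at y ∈ {5}; g ≡ 0 at y ∈ {2, 9}; common: ∅.
  x = 5: f ≡ 0 at y ∈ {4}; g ≡ 0 at y ∈ ∅; common: ∅.
  x = 6: f ≡ 0 at y ∈ {3}; g ≡ 0 at y ∈ {4, 7}; common: ∅.
  x = 7: f ≡ 0 at y ∈ {2}; g ≡ 0 at y ∈ {1, 10}; common: ∅.
  x = 8: f ≡ 0 at y ∈ {1}; g ≡ 0 at y ∈ {4, 7}; common: ∅.
  x = 9: f ≡ 0 at y ∈ {0}; g ≡ 0 at y ∈ ∅; common: ∅.
  x = 10: f ≡ 0 at y ∈ {10}; g ≡ 0 at y ∈ {2, 9}; common: ∅.
Collecting: common zeros = ∅, so the count is 0.
Comparison with the Bézout bound: 0 ≤ 2 = deg(f)·deg(g), as expected for curves with no common component (the affine F_11-count falls short of the bound because intersections may lie at infinity, over extension fields, or carry multiplicity).


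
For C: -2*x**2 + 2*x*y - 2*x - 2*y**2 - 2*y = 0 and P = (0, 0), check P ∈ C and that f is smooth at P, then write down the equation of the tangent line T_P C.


Tangent line at P: -2*x - 2*y = 0.

Step 1: f(0, 0) = 0, so P lies on C.
Step 2: partial derivatives
  f_x(x, y) = -4*x + 2*y - 2, f_y(x, y) = 2*x - 4*y - 2.
  f_x(P) = -2, f_y(P) = -2 (gradient nonzero, so P is smooth).
Step 3: tangent line at P: -2·(x − 0) + -2·(y − 0) = 0.
Expanding: -2*x - 2*y = 0.


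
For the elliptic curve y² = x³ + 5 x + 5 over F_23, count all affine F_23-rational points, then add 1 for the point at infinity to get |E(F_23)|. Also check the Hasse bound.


Affine points = {(2, 0), (3, 1), (3, 22), (13, 6), (13, 17), (14, 6), (14, 17), (16, 8), (16, 15), (17, 9), (17, 14), (18, 4), (18, 19), (19, 6), (19, 17), (20, 3), (20, 20)}; affine count = 17; |E(F_23)| = 18.

Discriminant check: Δ ∝ 4a³ + 27b² = 4·5³ + 27·5² = 4·125 + 27·25 ≡ 2 (mod 23). Nonzero ⇒ E is nonsingular.
For each x ∈ F_23, compute rhs = x³ + 5·x + 5 mod 23, then count y ∈ F_23 with y² ≡ rhs.
  x = 0: rhs = 5, matching y values: none (0 points).
  x = 1: rhs = 11, matching y values: none (0 points).
  x = 2: rhs = 0, matching y values: 0 (1 points).
  x = 3: rhs = 1, matching y values: 1, 22 (2 points).
  x = 4: rhs = 20, matching y values: none (0 points).
  x = 5: rhs = 17, matching y values: none (0 points).
  x = 6: rhs = 21, matching y values: none (0 points).
  x = 7: rhs = 15, matching y values: none (0 points).
  x = 8: rhs = 5, matching y values: none (0 points).
  x = 9: rhs = 20, matching y values: none (0 points).
  x = 10: rhs = 20, matching y values: none (0 points).
  x = 11: rhs = 11, matching y values: none (0 points).
  x = 12: rhs = 22, matching y values: none (0 points).
  x = 13: rhs = 13, matching y values: 6, 17 (2 points).
  x = 14: rhs = 13, matching y values: 6, 17 (2 points).
  x = 15: rhs = 5, matching y values: none (0 points).
  x = 16: rhs = 18, matching y values: 8, 15 (2 points).
  x = 17: rhs = 12, matching y values: 9, 14 (2 points).
  x = 18: rhs = 16, matching y values: 4, 19 (2 points).
  x = 19: rhs = 13, matching y values: 6, 17 (2 points).
  x = 20: rhs = 9, matching y values: 3, 20 (2 points).
  x = 21: rhs = 10, matching y values: none (0 points).
  x = 22: rhs = 22, matching y values: none (0 points).
Total affine count: 17.
Full point count |E(F_23)| = 17 + 1 = 18.
Hasse bound: |18 − (23+1)| = |-6| = 6 ≤ 2√23 ≈ 9.5917 ✓.


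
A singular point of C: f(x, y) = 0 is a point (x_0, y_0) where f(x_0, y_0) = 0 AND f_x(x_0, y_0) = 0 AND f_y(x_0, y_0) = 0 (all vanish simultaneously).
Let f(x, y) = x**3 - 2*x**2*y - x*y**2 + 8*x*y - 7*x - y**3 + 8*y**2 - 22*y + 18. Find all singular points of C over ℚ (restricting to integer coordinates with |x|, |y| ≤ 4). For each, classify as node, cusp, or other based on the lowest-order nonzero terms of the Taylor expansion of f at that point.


Singular points: {(1, 2)}; classification: node.

Compute partial derivatives:
  f_x = 3*x**2 - 4*x*y - y**2 + 8*y - 7.
  f_y = -2*x**2 - 2*x*y + 8*x - 3*y**2 + 16*y - 22.
Scan x_0 ∈ {−4, ..., 4}. For each x_0, f_y(x_0, y) is a polynomial in y; find its integer roots y ∈ {−4, ..., 4}, then test f_x and f at those candidates.
  x = -4: f_y(-4, y) = -3*y**2 + 24*y - 86; no integer root y with |y| ≤ 4.
  x = -3: f_y(-3, y) = -3*y**2 + 22*y - 64; no integer root y with |y| ≤ 4.
  x = -2: f_y(-2, y) = -3*y**2 + 20*y - 46; no integer root y with |y| ≤ 4.
  x = -1: f_y(-1, y) = -3*y**2 + 18*y - 32; no integer root y with |y| ≤ 4.
  x = 0: f_y(0, y) = -3*y**2 + 16*y - 22; no integer root y with |y| ≤ 4.
  x = 1: f_y(1, y) = -3*y**2 + 14*y - 16; vanishes at y ∈ {2}. (1, 2): f_x = 0, f = 0 — SINGULAR.
  x = 2: f_y(2, y) = -3*y**2 + 12*y - 14; no integer root y with |y| ≤ 4.
  x = 3: f_y(3, y) = -3*y**2 + 10*y - 16; no integer root y with |y| ≤ 4.
  x = 4: f_y(4, y) = -3*y**2 + 8*y - 22; no integer root y with |y| ≤ 4.
Only singular point on the grid: (1, 2).
Classify: substitute x = 1 + u, y = 2 + v and expand: f = u**3 - 2*u**2*v - u**2 - u*v**2 - v**3 + v**2.
No constant or linear terms (consistent with a singular point). Quadratic part: -u**2 + v**2. Cubic part: u**3 - 2*u**2*v - u*v**2 - v**3.
The quadratic part v**2 - u**2 = (v − u)(v + u) splits into two distinct linear factors, so there are two distinct tangent lines y − 2 = ±(x − 1) — this is a node (ordinary double point).
Classification: node.


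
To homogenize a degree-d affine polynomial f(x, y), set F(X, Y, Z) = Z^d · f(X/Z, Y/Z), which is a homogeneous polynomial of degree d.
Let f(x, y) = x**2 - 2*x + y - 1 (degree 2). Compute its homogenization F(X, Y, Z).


F(X, Y, Z) = X**2 - 2*X*Z + Y*Z - Z**2

deg(f) = 2.
Substitute x = X/Z, y = Y/Z into f, then multiply by Z^2.
  monomial 1·x^2·y^0 ↦ 1·X^2·Y^0·Z^0.
  monomial -2·x^1·y^0 ↦ -2·X^1·Y^0·Z^1.
  monomial 1·x^0·y^1 ↦ 1·X^0·Y^1·Z^1.
  monomial -1·x^0·y^0 ↦ -1·X^0·Y^0·Z^2.
Collecting: F(X, Y, Z) = X**2 - 2*X*Z + Y*Z - Z**2.


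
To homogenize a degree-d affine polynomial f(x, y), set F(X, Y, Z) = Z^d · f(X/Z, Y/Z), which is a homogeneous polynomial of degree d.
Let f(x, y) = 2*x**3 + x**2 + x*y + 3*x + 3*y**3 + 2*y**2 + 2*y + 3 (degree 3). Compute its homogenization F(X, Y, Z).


F(X, Y, Z) = 2*X**3 + X**2*Z + X*Y*Z + 3*X*Z**2 + 3*Y**3 + 2*Y**2*Z + 2*Y*Z**2 + 3*Z**3

deg(f) = 3.
Substitute x = X/Z, y = Y/Z into f, then multiply by Z^3.
  monomial 2·x^3·y^0 ↦ 2·X^3·Y^0·Z^0.
  monomial 1·x^2·y^0 ↦ 1·X^2·Y^0·Z^1.
  monomial 1·x^1·y^1 ↦ 1·X^1·Y^1·Z^1.
  monomial 3·x^1·y^0 ↦ 3·X^1·Y^0·Z^2.
  monomial 3·x^0·y^3 ↦ 3·X^0·Y^3·Z^0.
  monomial 2·x^0·y^2 ↦ 2·X^0·Y^2·Z^1.
  monomial 2·x^0·y^1 ↦ 2·X^0·Y^1·Z^2.
  monomial 3·x^0·y^0 ↦ 3·X^0·Y^0·Z^3.
Collecting: F(X, Y, Z) = 2*X**3 + X**2*Z + X*Y*Z + 3*X*Z**2 + 3*Y**3 + 2*Y**2*Z + 2*Y*Z**2 + 3*Z**3.


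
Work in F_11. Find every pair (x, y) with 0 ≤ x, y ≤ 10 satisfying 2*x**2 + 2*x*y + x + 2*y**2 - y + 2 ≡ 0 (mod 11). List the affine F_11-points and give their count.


Affine F_11-points: {(1, 7), (1, 9), (2, 5), (2, 10), (4, 3), (4, 10), (6, 2), (6, 9), (8, 2), (8, 7), (9, 3), (9, 5)}; count = 12.

For each of the 121 pairs (x, y) ∈ F_11², evaluate f(x, y) mod 11. Record the zeros.
  x = 0: [0↦2, 1↦3, 2↦8, 3↦6, 4↦8, 5↦3, 6↦2, 7↦5, 8↦1, 9↦1, 10↦5]  zeros at y ∈ ∅
  x = 1: [0↦5, 1↦8, 2↦4, 3↦4, 4↦8, 5↦5, 6↦6, 7↦0, 8↦9, 9↦0, 10↦6]  zeros at y ∈ {7, 9}
  x = 2: [0↦1, 1↦6, 2↦4, 3↦6, 4↦1, 5↦0, 6↦3, 7↦10, 8↦10, 9↦3, 10↦0]  zeros at y ∈ {5, 10}
  x = 3: [0↦1, 1↦8, 2↦8, 3↦1, 4↦9, 5↦10, 6↦4, 7↦2, 8↦4, 9↦10, 10↦9]  zeros at y ∈ ∅
  x = 4: [0↦5, 1↦3, 2↦5, 3↦0, 4↦10, 5↦2, 6↦9, 7↦9, 8↦2, 9↦10, 10↦0]  zeros at y ∈ {3, 10}
  x = 5: [0↦2, 1↦2, 2↦6, 3↦3, 4↦4, 5↦9, 6↦7, 7↦9, 8↦4, 9↦3, 10↦6]  zeros at y ∈ ∅
  x = 6: [0↦3, 1↦5, 2↦0, 3↦10, 4↦2, 5↦9, 6↦9, 7↦2, 8↦10, 9↦0, 10↦5]  zeros at y ∈ {2, 9}
  x = 7: [0↦8, 1↦1, 2↦9, 3↦10, 4↦4, 5↦2, 6↦4, 7↦10, 8↦9, 9↦1, 10↦8]  zeros at y ∈ ∅
  x = 8: [0↦6, 1↦1, 2↦0, 3↦3, 4↦10, 5↦10, 6↦3, 7↦0, 8↦1, 9↦6, 10↦4]  zeros at y ∈ {2, 7}
  x = 9: [0↦8, 1↦5, 2↦6, 3↦0, 4↦9, 5↦0, 6↦6, 7↦5, 8↦8, 9↦4, 10↦4]  zeros at y ∈ {3, 5}
  x = 10: [0↦3, 1↦2, 2↦5, 3↦1, 4↦1, 5↦5, 6↦2, 7↦3, 8↦8, 9↦6, 10↦8]  zeros at y ∈ ∅
Collecting zeros: affine points = {(1, 7), (1, 9), (2, 5), (2, 10), (4, 3), (4, 10), (6, 2), (6, 9), (8, 2), (8, 7), (9, 3), (9, 5)}.
Total count |C(F_11)_aff| = 12.


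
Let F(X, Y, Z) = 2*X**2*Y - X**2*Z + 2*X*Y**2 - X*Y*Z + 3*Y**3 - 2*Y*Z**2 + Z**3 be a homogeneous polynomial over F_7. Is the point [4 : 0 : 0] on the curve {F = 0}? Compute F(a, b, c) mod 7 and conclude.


F(4,0,0) ≡ 0 (mod 7); P is on the curve.

Evaluate F(4, 0, 0) term-by-term (mod 7).
  2*X**2*Y ↦ 2·16·0·1 = 0
  -X**2*Z ↦ -1·16·1·0 = 0
  2*X*Y**2 ↦ 2·4·0·1 = 0
  -X*Y*Z ↦ -1·4·0·0 = 0
  3*Y**3 ↦ 3·1·0·1 = 0
  -2*Y*Z**2 ↦ -2·1·0·0 = 0
  Z**3 ↦ 1·1·1·0 = 0
Sum: F(4, 0, 0) = (0) + (0) + (0) + (0) + (0) + (0) + (0) = 0.
Reducing mod 7: 0 ≡ 0 (mod 7).
Since F(a, b, c) ≡ 0 (mod 7), P lies on the curve.


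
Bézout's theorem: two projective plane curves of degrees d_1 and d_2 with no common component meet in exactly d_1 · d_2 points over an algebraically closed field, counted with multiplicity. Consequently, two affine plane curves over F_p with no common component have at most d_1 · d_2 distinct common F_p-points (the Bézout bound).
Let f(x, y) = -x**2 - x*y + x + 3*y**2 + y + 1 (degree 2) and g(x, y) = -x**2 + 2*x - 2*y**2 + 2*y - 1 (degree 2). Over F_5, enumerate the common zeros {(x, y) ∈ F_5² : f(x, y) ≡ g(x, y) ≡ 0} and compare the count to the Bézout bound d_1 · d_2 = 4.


Common zeros: {(0, 2)}; count = 1; Bézout bound = 4.

deg(f) = 2, deg(g) = 2, so Bézout bound = 4.
Scan x ∈ F_5. For each x, list the y ∈ F_5 with f(x, y) ≡ 0 and those with g(x, y) ≡ 0 (mod 5); the common zeros in that column are the intersection.
  x = 0: f ≡ 0 at y ∈ {1, 2}; g ≡ 0 at y ∈ {2, 4}; common: {2}.
  x = 1: f ≡ 0 at y ∈ ∅; g ≡ 0 at y ∈ {0, 1}; common: ∅.
  x = 2: f ≡ 0 at y ∈ ∅; g ≡ 0 at y ∈ {2, 4}; common: ∅.
  x = 3: f ≡ 0 at y ∈ {0, 4}; g ≡ 0 at y ∈ ∅; common: ∅.
  x = 4: f ≡ 0 at y ∈ {2, 4}; g ≡ 0 at y ∈ ∅; common: ∅.
Collecting: common zeros = {(0, 2)}, so the count is 1.
Comparison with the Bézout bound: 1 ≤ 4 = deg(f)·deg(g), as expected for curves with no common component (the affine F_5-count falls short of the bound because intersections may lie at infinity, over extension fields, or carry multiplicity).


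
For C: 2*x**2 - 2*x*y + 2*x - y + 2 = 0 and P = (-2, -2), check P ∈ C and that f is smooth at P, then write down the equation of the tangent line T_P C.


Tangent line at P: -2*x + 3*y + 2 = 0.

Step 1: f(-2, -2) = 0, so P lies on C.
Step 2: partial derivatives
  f_x(x, y) = 4*x - 2*y + 2, f_y(x, y) = -2*x - 1.
  f_x(P) = -2, f_y(P) = 3 (gradient nonzero, so P is smooth).
Step 3: tangent line at P: -2·(x − -2) + 3·(y − -2) = 0.
Expanding: -2*x + 3*y + 2 = 0.


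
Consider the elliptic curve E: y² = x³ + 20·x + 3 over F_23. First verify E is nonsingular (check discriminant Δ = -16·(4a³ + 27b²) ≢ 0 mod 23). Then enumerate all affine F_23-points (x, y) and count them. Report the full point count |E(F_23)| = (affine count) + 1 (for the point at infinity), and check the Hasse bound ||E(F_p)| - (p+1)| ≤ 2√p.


Affine points = {(0, 7), (0, 16), (1, 1), (1, 22), (4, 3), (4, 20), (7, 7), (7, 16), (8, 10), (8, 13), (11, 6), (11, 17), (12, 4), (12, 19), (16, 7), (16, 16), (17, 9), (17, 14), (18, 10), (18, 13), (20, 10), (20, 13), (21, 1), (21, 22)}; affine count = 24; |E(F_23)| = 25.

Discriminant check: Δ ∝ 4a³ + 27b² = 4·20³ + 27·3² = 4·8000 + 27·9 ≡ 20 (mod 23). Nonzero ⇒ E is nonsingular.
For each x ∈ F_23, compute rhs = x³ + 20·x + 3 mod 23, then count y ∈ F_23 with y² ≡ rhs.
  x = 0: rhs = 3, matching y values: 7, 16 (2 points).
  x = 1: rhs = 1, matching y values: 1, 22 (2 points).
  x = 2: rhs = 5, matching y values: none (0 points).
  x = 3: rhs = 21, matching y values: none (0 points).
  x = 4: rhs = 9, matching y values: 3, 20 (2 points).
  x = 5: rhs = 21, matching y values: none (0 points).
  x = 6: rhs = 17, matching y values: none (0 points).
  x = 7: rhs = 3, matching y values: 7, 16 (2 points).
  x = 8: rhs = 8, matching y values: 10, 13 (2 points).
  x = 9: rhs = 15, matching y values: none (0 points).
  x = 10: rhs = 7, matching y values: none (0 points).
  x = 11: rhs = 13, matching y values: 6, 17 (2 points).
  x = 12: rhs = 16, matching y values: 4, 19 (2 points).
  x = 13: rhs = 22, matching y values: none (0 points).
  x = 14: rhs = 14, matching y values: none (0 points).
  x = 15: rhs = 21, matching y values: none (0 points).
  x = 16: rhs = 3, matching y values: 7, 16 (2 points).
  x = 17: rhs = 12, matching y values: 9, 14 (2 points).
  x = 18: rhs = 8, matching y values: 10, 13 (2 points).
  x = 19: rhs = 20, matching y values: none (0 points).
  x = 20: rhs = 8, matching y values: 10, 13 (2 points).
  x = 21: rhs = 1, matching y values: 1, 22 (2 points).
  x = 22: rhs = 5, matching y values: none (0 points).
Total affine count: 24.
Full point count |E(F_23)| = 24 + 1 = 25.
Hasse bound: |25 − (23+1)| = |1| = 1 ≤ 2√23 ≈ 9.5917 ✓.


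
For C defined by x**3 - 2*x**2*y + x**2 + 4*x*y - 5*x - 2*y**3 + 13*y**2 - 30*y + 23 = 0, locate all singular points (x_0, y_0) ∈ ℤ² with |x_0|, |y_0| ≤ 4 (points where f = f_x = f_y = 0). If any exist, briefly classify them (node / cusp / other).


Singular points: {(1, 2)}; classification: cusp.

Compute partial derivatives:
  f_x = 3*x**2 - 4*x*y + 2*x + 4*y - 5.
  f_y = -2*x**2 + 4*x - 6*y**2 + 26*y - 30.
Scan x_0 ∈ {−4, ..., 4}. For each x_0, f_y(x_0, y) is a polynomial in y; find its integer roots y ∈ {−4, ..., 4}, then test f_x and f at those candidates.
  x = -4: f_y(-4, y) = -6*y**2 + 26*y - 78; no integer root y with |y| ≤ 4.
  x = -3: f_y(-3, y) = -6*y**2 + 26*y - 60; no integer root y with |y| ≤ 4.
  x = -2: f_y(-2, y) = -6*y**2 + 26*y - 46; no integer root y with |y| ≤ 4.
  x = -1: f_y(-1, y) = -6*y**2 + 26*y - 36; no integer root y with |y| ≤ 4.
  x = 0: f_y(0, y) = -6*y**2 + 26*y - 30; no integer root y with |y| ≤ 4.
  x = 1: f_y(1, y) = -6*y**2 + 26*y - 28; vanishes at y ∈ {2}. (1, 2): f_x = 0, f = 0 — SINGULAR.
  x = 2: f_y(2, y) = -6*y**2 + 26*y - 30; no integer root y with |y| ≤ 4.
  x = 3: f_y(3, y) = -6*y**2 + 26*y - 36; no integer root y with |y| ≤ 4.
  x = 4: f_y(4, y) = -6*y**2 + 26*y - 46; no integer root y with |y| ≤ 4.
Only singular point on the grid: (1, 2).
Classify: substitute x = 1 + u, y = 2 + v and expand: f = u**3 - 2*u**2*v - 2*v**3 + v**2.
No constant or linear terms (consistent with a singular point). Quadratic part: v**2. Cubic part: u**3 - 2*u**2*v - 2*v**3.
The quadratic part v**2 is a perfect square, so there is a single (double) tangent line v = 0, i.e. y = 2. Restricting the cubic part to that line (v = 0) leaves u**3 ≠ 0, so f is not divisible by v and the branch is v² ≈ -u**3 to lowest order — this is a cusp.
Classification: cusp.


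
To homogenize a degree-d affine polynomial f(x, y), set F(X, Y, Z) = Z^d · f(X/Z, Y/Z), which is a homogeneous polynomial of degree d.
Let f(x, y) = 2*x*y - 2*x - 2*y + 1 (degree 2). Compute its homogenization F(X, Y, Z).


F(X, Y, Z) = 2*X*Y - 2*X*Z - 2*Y*Z + Z**2

deg(f) = 2.
Substitute x = X/Z, y = Y/Z into f, then multiply by Z^2.
  monomial 2·x^1·y^1 ↦ 2·X^1·Y^1·Z^0.
  monomial -2·x^1·y^0 ↦ -2·X^1·Y^0·Z^1.
  monomial -2·x^0·y^1 ↦ -2·X^0·Y^1·Z^1.
  monomial 1·x^0·y^0 ↦ 1·X^0·Y^0·Z^2.
Collecting: F(X, Y, Z) = 2*X*Y - 2*X*Z - 2*Y*Z + Z**2.


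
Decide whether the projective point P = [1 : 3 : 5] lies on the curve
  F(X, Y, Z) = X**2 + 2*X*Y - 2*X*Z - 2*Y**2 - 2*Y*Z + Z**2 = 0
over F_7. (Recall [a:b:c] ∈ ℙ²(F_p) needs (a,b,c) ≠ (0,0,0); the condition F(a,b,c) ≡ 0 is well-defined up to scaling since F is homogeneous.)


F(1,3,5) ≡ 2 (mod 7); P is NOT on the curve.

Evaluate F(1, 3, 5) term-by-term (mod 7).
  X**2 ↦ 1·1·1·1 = 1
  2*X*Y ↦ 2·1·3·1 = 6
  -2*X*Z ↦ -2·1·1·5 = -10
  -2*Y**2 ↦ -2·1·9·1 = -18
  -2*Y*Z ↦ -2·1·3·5 = -30
  Z**2 ↦ 1·1·1·25 = 25
Sum: F(1, 3, 5) = (1) + (6) + (-10) + (-18) + (-30) + (25) = -26.
Reducing mod 7: -26 ≡ 2 (mod 7).
Since F(a, b, c) ≡ 2 ≠ 0 (mod 7), P does NOT lie on the curve.


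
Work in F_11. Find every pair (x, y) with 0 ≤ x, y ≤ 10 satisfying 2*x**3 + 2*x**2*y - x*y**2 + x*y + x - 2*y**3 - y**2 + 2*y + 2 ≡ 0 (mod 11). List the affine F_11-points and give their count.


Affine F_11-points: {(0, 3), (1, 10), (2, 8), (2, 9), (3, 5), (4, 1), (6, 0), (7, 1), (8, 0), (10, 1), (10, 2), (10, 8)}; count = 12.

For each of the 121 pairs (x, y) ∈ F_11², evaluate f(x, y) mod 11. Record the zeros.
  x = 0: [0↦2, 1↦1, 2↦8, 3↦0, 4↦9, 5↦1, 6↦8, 7↦7, 8↦8, 9↦10, 10↦1]  zeros at y ∈ {3}
  x = 1: [0↦5, 1↦6, 2↦2, 3↦3, 4↦8, 5↦5, 6↦4, 7↦4, 8↦4, 9↦3, 10↦0]  zeros at y ∈ {10}
  x = 2: [0↦9, 1↦5, 2↦5, 3↦8, 4↦2, 5↦8, 6↦3, 7↦8, 8↦0, 9↦0, 10↦7]  zeros at y ∈ {8, 9}
  x = 3: [0↦4, 1↦10, 2↦7, 3↦5, 4↦3, 5↦0, 6↦6, 7↦9, 8↦8, 9↦2, 10↦1]  zeros at y ∈ {5}
  x = 4: [0↦2, 1↦0, 2↦9, 3↦6, 4↦1, 5↦4, 6↦3, 7↦8, 8↦7, 9↦10, 10↦5]  zeros at y ∈ {1}
  x = 5: [0↦4, 1↦9, 2↦1, 3↦1, 4↦8, 5↦10, 6↦6, 7↦6, 8↦9, 9↦3, 10↦9]  zeros at y ∈ ∅
  x = 6: [0↦0, 1↦5, 2↦6, 3↦2, 4↦3, 5↦8, 6↦5, 7↦4, 8↦4, 9↦4, 10↦3]  zeros at y ∈ {0}
  x = 7: [0↦2, 1↦0, 2↦3, 3↦10, 4↦9, 5↦10, 6↦1, 7↦3, 8↦4, 9↦3, 10↦10]  zeros at y ∈ {1}
  x = 8: [0↦0, 1↦6, 2↦4, 3↦4, 4↦5, 5↦6, 6↦6, 7↦4, 8↦10, 9↦1, 10↦9]  zeros at y ∈ {0}
  x = 9: [0↦6, 1↦2, 2↦10, 3↦7, 4↦3, 5↦8, 6↦10, 7↦8, 8↦1, 9↦10, 10↦1]  zeros at y ∈ ∅
  x = 10: [0↦10, 1↦0, 2↦0, 3↦9, 4↦4, 5↦6, 6↦3, 7↦5, 8↦0, 9↦9, 10↦9]  zeros at y ∈ {1, 2, 8}
Collecting zeros: affine points = {(0, 3), (1, 10), (2, 8), (2, 9), (3, 5), (4, 1), (6, 0), (7, 1), (8, 0), (10, 1), (10, 2), (10, 8)}.
Total count |C(F_11)_aff| = 12.


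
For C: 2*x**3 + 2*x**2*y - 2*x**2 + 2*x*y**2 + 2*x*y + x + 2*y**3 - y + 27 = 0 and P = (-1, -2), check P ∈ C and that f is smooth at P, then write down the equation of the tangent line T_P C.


Tangent line at P: 23*x + 31*y + 85 = 0.

Step 1: f(-1, -2) = 0, so P lies on C.
Step 2: partial derivatives
  f_x(x, y) = 6*x**2 + 4*x*y - 4*x + 2*y**2 + 2*y + 1, f_y(x, y) = 2*x**2 + 4*x*y + 2*x + 6*y**2 - 1.
  f_x(P) = 23, f_y(P) = 31 (gradient nonzero, so P is smooth).
Step 3: tangent line at P: 23·(x − -1) + 31·(y − -2) = 0.
Expanding: 23*x + 31*y + 85 = 0.


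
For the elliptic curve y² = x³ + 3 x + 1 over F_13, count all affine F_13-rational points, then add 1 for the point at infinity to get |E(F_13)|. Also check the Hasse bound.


Affine points = {(0, 1), (0, 12), (4, 5), (4, 8), (6, 1), (6, 12), (7, 1), (7, 12), (8, 2), (8, 11), (9, 4), (9, 9), (10, 2), (10, 11), (11, 0), (12, 6), (12, 7)}; affine count = 17; |E(F_13)| = 18.

Discriminant check: Δ ∝ 4a³ + 27b² = 4·3³ + 27·1² = 4·27 + 27·1 ≡ 5 (mod 13). Nonzero ⇒ E is nonsingular.
For each x ∈ F_13, compute rhs = x³ + 3·x + 1 mod 13, then count y ∈ F_13 with y² ≡ rhs.
  x = 0: rhs = 1, matching y values: 1, 12 (2 points).
  x = 1: rhs = 5, matching y values: none (0 points).
  x = 2: rhs = 2, matching y values: none (0 points).
  x = 3: rhs = 11, matching y values: none (0 points).
  x = 4: rhs = 12, matching y values: 5, 8 (2 points).
  x = 5: rhs = 11, matching y values: none (0 points).
  x = 6: rhs = 1, matching y values: 1, 12 (2 points).
  x = 7: rhs = 1, matching y values: 1, 12 (2 points).
  x = 8: rhs = 4, matching y values: 2, 11 (2 points).
  x = 9: rhs = 3, matching y values: 4, 9 (2 points).
  x = 10: rhs = 4, matching y values: 2, 11 (2 points).
  x = 11: rhs = 0, matching y values: 0 (1 points).
  x = 12: rhs = 10, matching y values: 6, 7 (2 points).
Total affine count: 17.
Full point count |E(F_13)| = 17 + 1 = 18.
Hasse bound: |18 − (13+1)| = |4| = 4 ≤ 2√13 ≈ 7.2111 ✓.


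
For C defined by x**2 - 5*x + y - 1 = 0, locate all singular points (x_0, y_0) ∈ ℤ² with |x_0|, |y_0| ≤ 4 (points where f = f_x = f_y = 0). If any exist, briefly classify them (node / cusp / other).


No singular points in the scanned grid; C is smooth there.

Compute partial derivatives:
  f_x = 2*x - 5.
  f_y = 1.
f_y = 1 is a nonzero constant, so f_y never vanishes: no point (x, y) can satisfy f = f_x = f_y = 0. In particular no (x, y) ∈ {−4, ..., 4}² is singular; the curve is smooth.


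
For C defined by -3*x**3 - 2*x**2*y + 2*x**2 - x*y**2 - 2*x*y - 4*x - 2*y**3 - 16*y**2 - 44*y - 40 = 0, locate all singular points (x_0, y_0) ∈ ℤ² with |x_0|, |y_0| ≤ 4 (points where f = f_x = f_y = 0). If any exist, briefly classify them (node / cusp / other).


Singular points: {(1, -3)}; classification: node.

Compute partial derivatives:
  f_x = -9*x**2 - 4*x*y + 4*x - y**2 - 2*y - 4.
  f_y = -2*x**2 - 2*x*y - 2*x - 6*y**2 - 32*y - 44.
Scan x_0 ∈ {−4, ..., 4}. For each x_0, f_y(x_0, y) is a polynomial in y; find its integer roots y ∈ {−4, ..., 4}, then test f_x and f at those candidates.
  x = -4: f_y(-4, y) = -6*y**2 - 24*y - 68; no integer root y with |y| ≤ 4.
  x = -3: f_y(-3, y) = -6*y**2 - 26*y - 56; no integer root y with |y| ≤ 4.
  x = -2: f_y(-2, y) = -6*y**2 - 28*y - 48; no integer root y with |y| ≤ 4.
  x = -1: f_y(-1, y) = -6*y**2 - 30*y - 44; no integer root y with |y| ≤ 4.
  x = 0: f_y(0, y) = -6*y**2 - 32*y - 44; no integer root y with |y| ≤ 4.
  x = 1: f_y(1, y) = -6*y**2 - 34*y - 48; vanishes at y ∈ {-3}. (1, -3): f_x = 0, f = 0 — SINGULAR.
  x = 2: f_y(2, y) = -6*y**2 - 36*y - 56; no integer root y with |y| ≤ 4.
  x = 3: f_y(3, y) = -6*y**2 - 38*y - 68; no integer root y with |y| ≤ 4.
  x = 4: f_y(4, y) = -6*y**2 - 40*y - 84; no integer root y with |y| ≤ 4.
Only singular point on the grid: (1, -3).
Classify: substitute x = 1 + u, y = -3 + v and expand: f = -3*u**3 - 2*u**2*v - u**2 - u*v**2 - 2*v**3 + v**2.
No constant or linear terms (consistent with a singular point). Quadratic part: -u**2 + v**2. Cubic part: -3*u**3 - 2*u**2*v - u*v**2 - 2*v**3.
The quadratic part v**2 - u**2 = (v − u)(v + u) splits into two distinct linear factors, so there are two distinct tangent lines y − -3 = ±(x − 1) — this is a node (ordinary double point).
Classification: node.
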